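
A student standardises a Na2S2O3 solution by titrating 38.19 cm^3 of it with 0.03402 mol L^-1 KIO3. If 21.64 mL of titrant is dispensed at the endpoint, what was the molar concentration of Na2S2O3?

n(KIO3) = 0.03402 x 0.02164 = 0.0007362 mol.
From the balanced equation, 1 mol KIO3 reacts with 6 mol Na2S2O3, so n(Na2S2O3) = 0.0007362 x 6/1 = 0.004417 mol.
[Na2S2O3] = 0.004417 / 0.03819 L = 0.116 M.

0.116 M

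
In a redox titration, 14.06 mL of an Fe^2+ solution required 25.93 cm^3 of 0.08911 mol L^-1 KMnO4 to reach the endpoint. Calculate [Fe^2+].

0.822 M

n(KMnO4) = 0.08911 x 0.02593 = 0.002311 mol.
From the balanced equation, 1 mol KMnO4 reacts with 5 mol Fe^2+, so n(Fe^2+) = 0.002311 x 5/1 = 0.01155 mol.
[Fe^2+] = 0.01155 / 0.01406 L = 0.822 M.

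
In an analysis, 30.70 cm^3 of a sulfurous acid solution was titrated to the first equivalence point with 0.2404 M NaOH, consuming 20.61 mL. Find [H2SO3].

n(NaOH) = 0.2404 x 0.02061 = 0.004955 mol.
At the first equivalence point, 1 mol OH^- react per mol H2SO3, so n(H2SO3) = 0.004955 / 1 = 0.004955 mol.
[H2SO3] = 0.004955 / 0.03070 L = 0.161 M.

0.161 M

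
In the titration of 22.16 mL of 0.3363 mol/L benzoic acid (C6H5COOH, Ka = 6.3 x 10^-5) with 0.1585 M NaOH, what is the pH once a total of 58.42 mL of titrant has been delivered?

12.35

n(acid) = 0.3363 x 0.02216 = 0.007452 mol; n(NaOH) added = 0.1585 x 0.05842 = 0.009260 mol.
Base is in excess by 0.009260 - 0.007452 = 0.001807 mol in a total volume of 0.08058 L.
[OH^-] = 0.001807/0.08058 = 0.02243 M, so pOH = 1.65 and pH = 14.00 - 1.65 = 12.35.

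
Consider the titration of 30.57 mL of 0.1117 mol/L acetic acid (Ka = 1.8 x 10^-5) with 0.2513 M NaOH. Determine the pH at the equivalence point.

n(CH3COOH) = 0.1117 x 0.03057 = 0.003415 mol; V(NaOH) at equivalence = 0.003415/0.2513 = 0.01359 L.
At equivalence all the acid is converted to CH3COO-; total volume = 0.03057 + 0.01359 = 0.04416 L, so [CH3COO-] = 0.003415/0.04416 = 0.07733 M.
Kb = Kw/Ka = 1.0e-14 / 1.8 x 10^-5 = 5.56e-10.
[OH^-] = sqrt(Kb x [CH3COO-]) = sqrt(5.56e-10 x 0.07733) = 6.55e-6 M.
pOH = 5.18, so pH = 14.00 - 5.18 = 8.82.

8.82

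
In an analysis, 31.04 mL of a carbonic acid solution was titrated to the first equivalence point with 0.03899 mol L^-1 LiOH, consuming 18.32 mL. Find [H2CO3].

n(LiOH) = 0.03899 x 0.01832 = 0.0007143 mol.
At the first equivalence point, 1 mol OH^- react per mol H2CO3, so n(H2CO3) = 0.0007143 / 1 = 0.0007143 mol.
[H2CO3] = 0.0007143 / 0.03104 L = 0.0230 M.

0.0230 M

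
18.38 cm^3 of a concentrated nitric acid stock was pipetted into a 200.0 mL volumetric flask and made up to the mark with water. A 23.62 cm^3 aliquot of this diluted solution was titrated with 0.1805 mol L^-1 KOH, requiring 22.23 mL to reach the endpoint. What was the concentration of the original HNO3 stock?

n(KOH) = 0.1805 x 0.02223 = 0.004013 mol.
n(HNO3) in the aliquot = 0.004013 mol.
[diluted HNO3] = 0.004013 / 0.02362 = 0.1699 M.
Dilution factor = 200.0/18.38 = 10.88, so [stock] = 0.1699 x 10.88 = 1.85 M.

1.85 M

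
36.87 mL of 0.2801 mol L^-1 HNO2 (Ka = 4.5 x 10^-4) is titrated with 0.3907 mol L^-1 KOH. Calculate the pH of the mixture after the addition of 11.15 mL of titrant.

3.21

Initial n(HNO2) = 0.2801 x 0.03687 = 0.01033 mol.
n(KOH) added = 0.3907 x 0.01115 = 0.004356 mol, converting that many moles of HNO2 to NO2-.
Remaining n(HNO2) = 0.005971 mol; n(NO2-) = 0.004356 mol.
By Henderson-Hasselbalch, pH = pKa + log([A^-]/[HA]) = 3.35 + log(0.004356/0.005971) = 3.35 + (-0.14) = 3.21.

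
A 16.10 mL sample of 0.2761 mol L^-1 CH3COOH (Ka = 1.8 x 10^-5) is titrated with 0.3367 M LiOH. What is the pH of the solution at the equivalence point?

n(CH3COOH) = 0.2761 x 0.01610 = 0.004445 mol; V(LiOH) at equivalence = 0.004445/0.3367 = 0.01320 L.
At equivalence all the acid is converted to CH3COO-; total volume = 0.01610 + 0.01320 = 0.02930 L, so [CH3COO-] = 0.004445/0.02930 = 0.1517 M.
Kb = Kw/Ka = 1.0e-14 / 1.8 x 10^-5 = 5.56e-10.
[OH^-] = sqrt(Kb x [CH3COO-]) = sqrt(5.56e-10 x 0.1517) = 9.18e-6 M.
pOH = 5.04, so pH = 14.00 - 5.04 = 8.96.

8.96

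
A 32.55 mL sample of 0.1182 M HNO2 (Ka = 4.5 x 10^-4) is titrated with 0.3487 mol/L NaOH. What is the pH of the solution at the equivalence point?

8.15

n(HNO2) = 0.1182 x 0.03255 = 0.003847 mol; V(NaOH) at equivalence = 0.003847/0.3487 = 0.01103 L.
At equivalence all the acid is converted to NO2-; total volume = 0.03255 + 0.01103 = 0.04358 L, so [NO2-] = 0.003847/0.04358 = 0.08828 M.
Kb = Kw/Ka = 1.0e-14 / 4.5 x 10^-4 = 2.22e-11.
[OH^-] = sqrt(Kb x [NO2-]) = sqrt(2.22e-11 x 0.08828) = 1.40e-6 M.
pOH = 5.85, so pH = 14.00 - 5.85 = 8.15.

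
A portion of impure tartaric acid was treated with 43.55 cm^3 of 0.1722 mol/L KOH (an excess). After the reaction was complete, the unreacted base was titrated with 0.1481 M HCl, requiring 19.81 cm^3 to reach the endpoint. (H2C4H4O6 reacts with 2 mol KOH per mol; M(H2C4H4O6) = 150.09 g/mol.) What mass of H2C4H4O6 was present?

0.343 g

Total n(KOH) added = 0.1722 x 0.04355 = 0.007499 mol.
n(HCl) used = 0.1481 x 0.01981 = 0.002934 mol, which equals the excess n(KOH).
So n(KOH) consumed by the sample = 0.007499 - 0.002934 = 0.004565 mol.
n(H2C4H4O6) = 0.004565 / 2 = 0.002283 mol.
mass = 0.002283 mol x 150.09 g/mol = 0.343 g.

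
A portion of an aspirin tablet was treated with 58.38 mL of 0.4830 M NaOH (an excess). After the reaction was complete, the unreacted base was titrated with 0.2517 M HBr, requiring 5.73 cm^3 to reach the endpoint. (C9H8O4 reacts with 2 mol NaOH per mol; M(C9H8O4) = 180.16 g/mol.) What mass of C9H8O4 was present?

2.41 g

Total n(NaOH) added = 0.4830 x 0.05838 = 0.02820 mol.
n(HBr) used = 0.2517 x 0.005730 = 0.001442 mol, which equals the excess n(NaOH).
So n(NaOH) consumed by the sample = 0.02820 - 0.001442 = 0.02676 mol.
n(C9H8O4) = 0.02676 / 2 = 0.01338 mol.
mass = 0.01338 mol x 180.16 g/mol = 2.41 g.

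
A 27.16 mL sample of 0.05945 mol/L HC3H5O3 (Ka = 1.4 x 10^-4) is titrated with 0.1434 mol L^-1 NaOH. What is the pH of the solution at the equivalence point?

n(HC3H5O3) = 0.05945 x 0.02716 = 0.001615 mol; V(NaOH) at equivalence = 0.001615/0.1434 = 0.01126 L.
At equivalence all the acid is converted to C3H5O3-; total volume = 0.02716 + 0.01126 = 0.03842 L, so [C3H5O3-] = 0.001615/0.03842 = 0.04203 M.
Kb = Kw/Ka = 1.0e-14 / 1.4 x 10^-4 = 7.14e-11.
[OH^-] = sqrt(Kb x [C3H5O3-]) = sqrt(7.14e-11 x 0.04203) = 1.73e-6 M.
pOH = 5.76, so pH = 14.00 - 5.76 = 8.24.

8.24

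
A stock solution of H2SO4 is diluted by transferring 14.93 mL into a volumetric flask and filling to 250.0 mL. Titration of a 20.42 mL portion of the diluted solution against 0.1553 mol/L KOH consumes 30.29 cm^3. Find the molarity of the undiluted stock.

n(KOH) = 0.1553 x 0.03029 = 0.004704 mol.
n(H2SO4) in the aliquot = 0.004704 x 1/2 = 0.002352 mol.
[diluted H2SO4] = 0.002352 / 0.02042 = 0.1152 M.
Dilution factor = 250.0/14.93 = 16.74, so [stock] = 0.1152 x 16.74 = 1.93 M.

1.93 M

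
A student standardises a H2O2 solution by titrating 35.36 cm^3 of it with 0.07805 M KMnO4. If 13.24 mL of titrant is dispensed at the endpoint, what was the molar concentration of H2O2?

0.0731 M

n(KMnO4) = 0.07805 x 0.01324 = 0.001033 mol.
From the balanced equation, 2 mol KMnO4 reacts with 5 mol H2O2, so n(H2O2) = 0.001033 x 5/2 = 0.002583 mol.
[H2O2] = 0.002583 / 0.03536 L = 0.0731 M.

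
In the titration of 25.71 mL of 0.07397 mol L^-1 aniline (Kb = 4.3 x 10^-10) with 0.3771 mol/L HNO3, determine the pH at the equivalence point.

n(C6H5NH2) = 0.07397 x 0.02571 = 0.001902 mol; V(HNO3) at equivalence = 0.001902/0.3771 = 0.005043 L.
At equivalence the base is fully converted to C6H5NH3+; total volume = 0.03075 L, so [C6H5NH3+] = 0.001902/0.03075 = 0.06184 M.
Ka(C6H5NH3+) = Kw/Kb = 1.0e-14 / 4.3 x 10^-10 = 2.33e-5.
[H^+] = sqrt(Ka x [C6H5NH3+]) = sqrt(2.33e-5 x 0.06184) = 0.00120 M.
pH = -log(0.00120) = 2.92.

2.92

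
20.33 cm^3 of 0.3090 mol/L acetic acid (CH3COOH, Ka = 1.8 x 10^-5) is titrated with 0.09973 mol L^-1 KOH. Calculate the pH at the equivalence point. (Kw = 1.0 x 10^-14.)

n(CH3COOH) = 0.3090 x 0.02033 = 0.006282 mol; V(KOH) at equivalence = 0.006282/0.09973 = 0.06299 L.
At equivalence all the acid is converted to CH3COO-; total volume = 0.02033 + 0.06299 = 0.08332 L, so [CH3COO-] = 0.006282/0.08332 = 0.07540 M.
Kb = Kw/Ka = 1.0e-14 / 1.8 x 10^-5 = 5.56e-10.
[OH^-] = sqrt(Kb x [CH3COO-]) = sqrt(5.56e-10 x 0.07540) = 6.47e-6 M.
pOH = 5.19, so pH = 14.00 - 5.19 = 8.81.

8.81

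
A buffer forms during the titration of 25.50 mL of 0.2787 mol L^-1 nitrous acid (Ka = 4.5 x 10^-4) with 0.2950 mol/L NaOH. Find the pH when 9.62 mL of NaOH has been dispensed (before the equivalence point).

3.17

Initial n(HNO2) = 0.2787 x 0.02550 = 0.007107 mol.
n(NaOH) added = 0.2950 x 0.009620 = 0.002838 mol, converting that many moles of HNO2 to NO2-.
Remaining n(HNO2) = 0.004269 mol; n(NO2-) = 0.002838 mol.
By Henderson-Hasselbalch, pH = pKa + log([A^-]/[HA]) = 3.35 + log(0.002838/0.004269) = 3.35 + (-0.18) = 3.17.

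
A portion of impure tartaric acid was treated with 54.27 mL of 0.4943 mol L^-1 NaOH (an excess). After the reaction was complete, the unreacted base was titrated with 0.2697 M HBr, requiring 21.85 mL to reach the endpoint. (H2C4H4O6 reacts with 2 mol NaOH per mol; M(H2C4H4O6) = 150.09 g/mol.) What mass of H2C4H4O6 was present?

Total n(NaOH) added = 0.4943 x 0.05427 = 0.02683 mol.
n(HBr) used = 0.2697 x 0.02185 = 0.005893 mol, which equals the excess n(NaOH).
So n(NaOH) consumed by the sample = 0.02683 - 0.005893 = 0.02093 mol.
n(H2C4H4O6) = 0.02093 / 2 = 0.01047 mol.
mass = 0.01047 mol x 150.09 g/mol = 1.57 g.

1.57 g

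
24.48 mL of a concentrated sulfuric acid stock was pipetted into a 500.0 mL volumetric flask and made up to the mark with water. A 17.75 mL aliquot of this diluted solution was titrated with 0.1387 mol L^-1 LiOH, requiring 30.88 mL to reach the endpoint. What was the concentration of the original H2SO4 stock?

2.46 M

n(LiOH) = 0.1387 x 0.03088 = 0.004283 mol.
n(H2SO4) in the aliquot = 0.004283 x 1/2 = 0.002142 mol.
[diluted H2SO4] = 0.002142 / 0.01775 = 0.1206 M.
Dilution factor = 500.0/24.48 = 20.42, so [stock] = 0.1206 x 20.42 = 2.46 M.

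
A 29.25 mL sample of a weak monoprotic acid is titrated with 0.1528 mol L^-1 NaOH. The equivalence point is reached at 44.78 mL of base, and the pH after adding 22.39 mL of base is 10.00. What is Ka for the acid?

1.0 x 10^-10

22.39 mL is half of the equivalence volume, so this is the half-equivalence point where [HA] = [A^-].
At half-equivalence pH = pKa, so pKa = 10.00.
Ka = 10^(-10.00) = 1.0 x 10^-10.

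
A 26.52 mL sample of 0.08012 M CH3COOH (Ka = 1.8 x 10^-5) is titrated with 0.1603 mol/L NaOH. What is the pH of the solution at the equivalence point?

n(CH3COOH) = 0.08012 x 0.02652 = 0.002125 mol; V(NaOH) at equivalence = 0.002125/0.1603 = 0.01326 L.
At equivalence all the acid is converted to CH3COO-; total volume = 0.02652 + 0.01326 = 0.03978 L, so [CH3COO-] = 0.002125/0.03978 = 0.05342 M.
Kb = Kw/Ka = 1.0e-14 / 1.8 x 10^-5 = 5.56e-10.
[OH^-] = sqrt(Kb x [CH3COO-]) = sqrt(5.56e-10 x 0.05342) = 5.45e-6 M.
pOH = 5.26, so pH = 14.00 - 5.26 = 8.74.

8.74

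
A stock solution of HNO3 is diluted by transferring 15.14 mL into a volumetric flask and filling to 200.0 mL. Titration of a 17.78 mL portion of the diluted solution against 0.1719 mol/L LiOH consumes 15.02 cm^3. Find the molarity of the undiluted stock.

n(LiOH) = 0.1719 x 0.01502 = 0.002582 mol.
n(HNO3) in the aliquot = 0.002582 mol.
[diluted HNO3] = 0.002582 / 0.01778 = 0.1452 M.
Dilution factor = 200.0/15.14 = 13.21, so [stock] = 0.1452 x 13.21 = 1.92 M.

1.92 M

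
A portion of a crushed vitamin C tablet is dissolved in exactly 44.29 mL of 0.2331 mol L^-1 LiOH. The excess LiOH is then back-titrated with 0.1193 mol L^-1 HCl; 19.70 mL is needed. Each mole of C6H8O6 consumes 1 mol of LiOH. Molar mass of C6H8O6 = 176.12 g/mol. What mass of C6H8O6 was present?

1.40 g

Total n(LiOH) added = 0.2331 x 0.04429 = 0.01032 mol.
n(HCl) used = 0.1193 x 0.01970 = 0.002350 mol, which equals the excess n(LiOH).
So n(LiOH) consumed by the sample = 0.01032 - 0.002350 = 0.007974 mol.
n(C6H8O6) = 0.007974 / 1 = 0.007974 mol.
mass = 0.007974 mol x 176.12 g/mol = 1.40 g.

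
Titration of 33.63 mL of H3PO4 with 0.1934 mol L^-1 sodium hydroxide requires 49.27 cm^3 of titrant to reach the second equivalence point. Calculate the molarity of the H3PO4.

n(NaOH) = 0.1934 x 0.04927 = 0.009529 mol.
At the second equivalence point, 2 mol OH^- react per mol H3PO4, so n(H3PO4) = 0.009529 / 2 = 0.004764 mol.
[H3PO4] = 0.004764 / 0.03363 L = 0.142 M.

0.142 M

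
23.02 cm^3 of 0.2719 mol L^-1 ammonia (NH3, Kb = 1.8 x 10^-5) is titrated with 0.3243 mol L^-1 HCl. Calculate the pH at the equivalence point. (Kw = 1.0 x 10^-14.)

n(NH3) = 0.2719 x 0.02302 = 0.006259 mol; V(HCl) at equivalence = 0.006259/0.3243 = 0.01930 L.
At equivalence the base is fully converted to NH4+; total volume = 0.04232 L, so [NH4+] = 0.006259/0.04232 = 0.1479 M.
Ka(NH4+) = Kw/Kb = 1.0e-14 / 1.8 x 10^-5 = 5.56e-10.
[H^+] = sqrt(Ka x [NH4+]) = sqrt(5.56e-10 x 0.1479) = 9.06e-6 M.
pH = -log(9.06e-6) = 5.04.

5.04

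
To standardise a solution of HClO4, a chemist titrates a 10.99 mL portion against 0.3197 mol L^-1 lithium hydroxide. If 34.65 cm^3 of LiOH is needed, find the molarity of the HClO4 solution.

1.01 M

n(LiOH) delivered = 0.3197 x 0.03465 = 0.01108 mol.
For a 1:1 reaction, n(HClO4) = 0.01108 mol.
[HClO4] = 0.01108 mol / 0.01099 L = 1.01 M.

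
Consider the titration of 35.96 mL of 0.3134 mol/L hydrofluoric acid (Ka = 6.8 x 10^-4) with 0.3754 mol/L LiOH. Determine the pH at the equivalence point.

8.20

n(HF) = 0.3134 x 0.03596 = 0.01127 mol; V(LiOH) at equivalence = 0.01127/0.3754 = 0.03002 L.
At equivalence all the acid is converted to F-; total volume = 0.03596 + 0.03002 = 0.06598 L, so [F-] = 0.01127/0.06598 = 0.1708 M.
Kb = Kw/Ka = 1.0e-14 / 6.8 x 10^-4 = 1.47e-11.
[OH^-] = sqrt(Kb x [F-]) = sqrt(1.47e-11 x 0.1708) = 1.58e-6 M.
pOH = 5.80, so pH = 14.00 - 5.80 = 8.20.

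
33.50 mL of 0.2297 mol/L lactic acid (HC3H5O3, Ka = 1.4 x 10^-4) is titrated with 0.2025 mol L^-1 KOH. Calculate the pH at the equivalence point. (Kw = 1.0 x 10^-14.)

8.44

n(HC3H5O3) = 0.2297 x 0.03350 = 0.007695 mol; V(KOH) at equivalence = 0.007695/0.2025 = 0.03800 L.
At equivalence all the acid is converted to C3H5O3-; total volume = 0.03350 + 0.03800 = 0.07150 L, so [C3H5O3-] = 0.007695/0.07150 = 0.1076 M.
Kb = Kw/Ka = 1.0e-14 / 1.4 x 10^-4 = 7.14e-11.
[OH^-] = sqrt(Kb x [C3H5O3-]) = sqrt(7.14e-11 x 0.1076) = 2.77e-6 M.
pOH = 5.56, so pH = 14.00 - 5.56 = 8.44.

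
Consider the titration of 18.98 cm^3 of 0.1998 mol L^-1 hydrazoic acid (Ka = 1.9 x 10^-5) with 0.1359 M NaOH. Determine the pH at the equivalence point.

8.81

n(HN3) = 0.1998 x 0.01898 = 0.003792 mol; V(NaOH) at equivalence = 0.003792/0.1359 = 0.02790 L.
At equivalence all the acid is converted to N3-; total volume = 0.01898 + 0.02790 = 0.04688 L, so [N3-] = 0.003792/0.04688 = 0.08088 M.
Kb = Kw/Ka = 1.0e-14 / 1.9 x 10^-5 = 5.26e-10.
[OH^-] = sqrt(Kb x [N3-]) = sqrt(5.26e-10 x 0.08088) = 6.52e-6 M.
pOH = 5.19, so pH = 14.00 - 5.19 = 8.81.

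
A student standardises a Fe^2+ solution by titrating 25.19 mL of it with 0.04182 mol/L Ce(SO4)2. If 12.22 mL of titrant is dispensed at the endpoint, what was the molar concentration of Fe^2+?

0.0203 M

n(Ce(SO4)2) = 0.04182 x 0.01222 = 0.0005110 mol.
From the balanced equation, 1 mol Ce(SO4)2 reacts with 1 mol Fe^2+, so n(Fe^2+) = 0.0005110 x 1/1 = 0.0005110 mol.
[Fe^2+] = 0.0005110 / 0.02519 L = 0.0203 M.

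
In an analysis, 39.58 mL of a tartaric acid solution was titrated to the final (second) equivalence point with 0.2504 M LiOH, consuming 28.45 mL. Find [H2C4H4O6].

0.0900 M

n(LiOH) = 0.2504 x 0.02845 = 0.007124 mol.
At the final (second) equivalence point, 2 mol OH^- react per mol H2C4H4O6, so n(H2C4H4O6) = 0.007124 / 2 = 0.003562 mol.
[H2C4H4O6] = 0.003562 / 0.03958 L = 0.0900 M.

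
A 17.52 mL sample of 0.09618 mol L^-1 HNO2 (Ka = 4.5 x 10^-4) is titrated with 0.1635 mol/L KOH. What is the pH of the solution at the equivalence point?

8.06

n(HNO2) = 0.09618 x 0.01752 = 0.001685 mol; V(KOH) at equivalence = 0.001685/0.1635 = 0.01031 L.
At equivalence all the acid is converted to NO2-; total volume = 0.01752 + 0.01031 = 0.02783 L, so [NO2-] = 0.001685/0.02783 = 0.06056 M.
Kb = Kw/Ka = 1.0e-14 / 4.5 x 10^-4 = 2.22e-11.
[OH^-] = sqrt(Kb x [NO2-]) = sqrt(2.22e-11 x 0.06056) = 1.16e-6 M.
pOH = 5.94, so pH = 14.00 - 5.94 = 8.06.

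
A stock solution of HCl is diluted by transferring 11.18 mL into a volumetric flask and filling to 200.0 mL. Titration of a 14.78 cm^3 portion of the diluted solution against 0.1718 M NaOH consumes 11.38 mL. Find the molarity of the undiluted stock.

2.37 M

n(NaOH) = 0.1718 x 0.01138 = 0.001955 mol.
n(HCl) in the aliquot = 0.001955 mol.
[diluted HCl] = 0.001955 / 0.01478 = 0.1323 M.
Dilution factor = 200.0/11.18 = 17.89, so [stock] = 0.1323 x 17.89 = 2.37 M.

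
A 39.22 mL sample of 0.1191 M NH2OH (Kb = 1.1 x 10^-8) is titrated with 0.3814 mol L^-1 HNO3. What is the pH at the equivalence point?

3.54

n(NH2OH) = 0.1191 x 0.03922 = 0.004671 mol; V(HNO3) at equivalence = 0.004671/0.3814 = 0.01225 L.
At equivalence the base is fully converted to NH3OH+; total volume = 0.05147 L, so [NH3OH+] = 0.004671/0.05147 = 0.09076 M.
Ka(NH3OH+) = Kw/Kb = 1.0e-14 / 1.1 x 10^-8 = 9.09e-7.
[H^+] = sqrt(Ka x [NH3OH+]) = sqrt(9.09e-7 x 0.09076) = 0.000287 M.
pH = -log(0.000287) = 3.54.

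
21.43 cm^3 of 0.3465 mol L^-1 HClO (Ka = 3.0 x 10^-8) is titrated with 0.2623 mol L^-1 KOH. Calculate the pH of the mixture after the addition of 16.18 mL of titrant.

7.65

Initial n(HClO) = 0.3465 x 0.02143 = 0.007425 mol.
n(KOH) added = 0.2623 x 0.01618 = 0.004244 mol, converting that many moles of HClO to ClO-.
Remaining n(HClO) = 0.003181 mol; n(ClO-) = 0.004244 mol.
By Henderson-Hasselbalch, pH = pKa + log([A^-]/[HA]) = 7.52 + log(0.004244/0.003181) = 7.52 + (+0.13) = 7.65.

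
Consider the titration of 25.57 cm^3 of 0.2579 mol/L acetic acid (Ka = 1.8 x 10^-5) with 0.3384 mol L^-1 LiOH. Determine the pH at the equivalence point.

n(CH3COOH) = 0.2579 x 0.02557 = 0.006595 mol; V(LiOH) at equivalence = 0.006595/0.3384 = 0.01949 L.
At equivalence all the acid is converted to CH3COO-; total volume = 0.02557 + 0.01949 = 0.04506 L, so [CH3COO-] = 0.006595/0.04506 = 0.1464 M.
Kb = Kw/Ka = 1.0e-14 / 1.8 x 10^-5 = 5.56e-10.
[OH^-] = sqrt(Kb x [CH3COO-]) = sqrt(5.56e-10 x 0.1464) = 9.02e-6 M.
pOH = 5.04, so pH = 14.00 - 5.04 = 8.96.

8.96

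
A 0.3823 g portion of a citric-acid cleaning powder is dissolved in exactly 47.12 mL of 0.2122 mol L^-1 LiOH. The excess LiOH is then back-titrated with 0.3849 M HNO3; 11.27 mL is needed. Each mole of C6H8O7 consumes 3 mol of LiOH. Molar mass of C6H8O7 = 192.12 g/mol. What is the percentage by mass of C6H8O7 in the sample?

94.8%

Total n(LiOH) added = 0.2122 x 0.04712 = 0.009999 mol.
n(HNO3) used = 0.3849 x 0.01127 = 0.004338 mol, which equals the excess n(LiOH).
So n(LiOH) consumed by the sample = 0.009999 - 0.004338 = 0.005661 mol.
n(C6H8O7) = 0.005661 / 3 = 0.001887 mol.
mass C6H8O7 = 0.001887 x 192.12 = 0.3625 g, so %C6H8O7 = 0.3625/0.3823 x 100 = 94.8%.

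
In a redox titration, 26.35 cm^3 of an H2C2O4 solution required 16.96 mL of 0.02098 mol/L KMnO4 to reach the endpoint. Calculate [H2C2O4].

n(KMnO4) = 0.02098 x 0.01696 = 0.0003558 mol.
From the balanced equation, 2 mol KMnO4 reacts with 5 mol H2C2O4, so n(H2C2O4) = 0.0003558 x 5/2 = 0.0008896 mol.
[H2C2O4] = 0.0008896 / 0.02635 L = 0.0338 M.

0.0338 M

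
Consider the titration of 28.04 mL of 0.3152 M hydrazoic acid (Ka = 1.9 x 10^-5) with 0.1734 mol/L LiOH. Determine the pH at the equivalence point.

8.88

n(HN3) = 0.3152 x 0.02804 = 0.008838 mol; V(LiOH) at equivalence = 0.008838/0.1734 = 0.05097 L.
At equivalence all the acid is converted to N3-; total volume = 0.02804 + 0.05097 = 0.07901 L, so [N3-] = 0.008838/0.07901 = 0.1119 M.
Kb = Kw/Ka = 1.0e-14 / 1.9 x 10^-5 = 5.26e-10.
[OH^-] = sqrt(Kb x [N3-]) = sqrt(5.26e-10 x 0.1119) = 7.67e-6 M.
pOH = 5.12, so pH = 14.00 - 5.12 = 8.88.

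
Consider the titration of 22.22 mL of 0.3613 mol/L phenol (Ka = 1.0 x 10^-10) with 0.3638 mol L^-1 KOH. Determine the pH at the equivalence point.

11.63

n(C6H5OH) = 0.3613 x 0.02222 = 0.008028 mol; V(KOH) at equivalence = 0.008028/0.3638 = 0.02207 L.
At equivalence all the acid is converted to C6H5O-; total volume = 0.02222 + 0.02207 = 0.04429 L, so [C6H5O-] = 0.008028/0.04429 = 0.1813 M.
Kb = Kw/Ka = 1.0e-14 / 1.0 x 10^-10 = 0.000100.
[OH^-] = sqrt(Kb x [C6H5O-]) = sqrt(0.000100 x 0.1813) = 0.00426 M.
pOH = 2.37, so pH = 14.00 - 2.37 = 11.63.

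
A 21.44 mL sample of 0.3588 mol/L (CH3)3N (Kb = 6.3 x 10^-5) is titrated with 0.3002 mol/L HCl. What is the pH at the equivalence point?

n((CH3)3N) = 0.3588 x 0.02144 = 0.007693 mol; V(HCl) at equivalence = 0.007693/0.3002 = 0.02563 L.
At equivalence the base is fully converted to (CH3)3NH+; total volume = 0.04707 L, so [(CH3)3NH+] = 0.007693/0.04707 = 0.1634 M.
Ka((CH3)3NH+) = Kw/Kb = 1.0e-14 / 6.3 x 10^-5 = 1.59e-10.
[H^+] = sqrt(Ka x [(CH3)3NH+]) = sqrt(1.59e-10 x 0.1634) = 5.09e-6 M.
pH = -log(5.09e-6) = 5.29.

5.29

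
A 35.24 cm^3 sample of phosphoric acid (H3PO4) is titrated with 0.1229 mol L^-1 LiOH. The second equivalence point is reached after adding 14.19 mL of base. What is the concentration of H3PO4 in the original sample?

n(LiOH) = 0.1229 x 0.01419 = 0.001744 mol.
At the second equivalence point, 2 mol OH^- react per mol H3PO4, so n(H3PO4) = 0.001744 / 2 = 0.0008720 mol.
[H3PO4] = 0.0008720 / 0.03524 L = 0.0247 M.

0.0247 M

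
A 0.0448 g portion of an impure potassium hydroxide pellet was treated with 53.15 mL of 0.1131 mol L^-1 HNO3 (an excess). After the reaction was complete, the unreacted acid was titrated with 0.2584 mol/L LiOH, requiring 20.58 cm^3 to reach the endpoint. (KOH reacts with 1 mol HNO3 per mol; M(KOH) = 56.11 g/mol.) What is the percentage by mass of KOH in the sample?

86.8%

Total n(HNO3) added = 0.1131 x 0.05315 = 0.006011 mol.
n(LiOH) used = 0.2584 x 0.02058 = 0.005318 mol, which equals the excess n(HNO3).
So n(HNO3) consumed by the sample = 0.006011 - 0.005318 = 0.0006934 mol.
n(KOH) = 0.0006934 / 1 = 0.0006934 mol.
mass KOH = 0.0006934 x 56.11 = 0.03891 g, so %KOH = 0.03891/0.0448 x 100 = 86.8%.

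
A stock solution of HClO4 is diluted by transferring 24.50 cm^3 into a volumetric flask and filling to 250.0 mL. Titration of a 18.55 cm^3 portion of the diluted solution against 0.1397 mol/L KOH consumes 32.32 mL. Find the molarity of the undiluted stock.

n(KOH) = 0.1397 x 0.03232 = 0.004515 mol.
n(HClO4) in the aliquot = 0.004515 mol.
[diluted HClO4] = 0.004515 / 0.01855 = 0.2434 M.
Dilution factor = 250.0/24.50 = 10.20, so [stock] = 0.2434 x 10.20 = 2.48 M.

2.48 M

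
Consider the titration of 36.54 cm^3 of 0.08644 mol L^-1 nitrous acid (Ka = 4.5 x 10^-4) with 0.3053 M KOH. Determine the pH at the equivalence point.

8.09

n(HNO2) = 0.08644 x 0.03654 = 0.003159 mol; V(KOH) at equivalence = 0.003159/0.3053 = 0.01035 L.
At equivalence all the acid is converted to NO2-; total volume = 0.03654 + 0.01035 = 0.04689 L, so [NO2-] = 0.003159/0.04689 = 0.06737 M.
Kb = Kw/Ka = 1.0e-14 / 4.5 x 10^-4 = 2.22e-11.
[OH^-] = sqrt(Kb x [NO2-]) = sqrt(2.22e-11 x 0.06737) = 1.22e-6 M.
pOH = 5.91, so pH = 14.00 - 5.91 = 8.09.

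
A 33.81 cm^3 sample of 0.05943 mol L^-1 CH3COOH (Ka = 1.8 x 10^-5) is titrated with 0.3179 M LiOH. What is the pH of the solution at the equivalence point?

n(CH3COOH) = 0.05943 x 0.03381 = 0.002009 mol; V(LiOH) at equivalence = 0.002009/0.3179 = 0.006321 L.
At equivalence all the acid is converted to CH3COO-; total volume = 0.03381 + 0.006321 = 0.04013 L, so [CH3COO-] = 0.002009/0.04013 = 0.05007 M.
Kb = Kw/Ka = 1.0e-14 / 1.8 x 10^-5 = 5.56e-10.
[OH^-] = sqrt(Kb x [CH3COO-]) = sqrt(5.56e-10 x 0.05007) = 5.27e-6 M.
pOH = 5.28, so pH = 14.00 - 5.28 = 8.72.

8.72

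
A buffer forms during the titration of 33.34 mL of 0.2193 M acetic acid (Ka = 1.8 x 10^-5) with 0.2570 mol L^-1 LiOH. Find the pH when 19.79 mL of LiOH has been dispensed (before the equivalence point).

Initial n(CH3COOH) = 0.2193 x 0.03334 = 0.007311 mol.
n(LiOH) added = 0.2570 x 0.01979 = 0.005086 mol, converting that many moles of CH3COOH to CH3COO-.
Remaining n(CH3COOH) = 0.002225 mol; n(CH3COO-) = 0.005086 mol.
By Henderson-Hasselbalch, pH = pKa + log([A^-]/[HA]) = 4.74 + log(0.005086/0.002225) = 4.74 + (+0.36) = 5.10.

5.10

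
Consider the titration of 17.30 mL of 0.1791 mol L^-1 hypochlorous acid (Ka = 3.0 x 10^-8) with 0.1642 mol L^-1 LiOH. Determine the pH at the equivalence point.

n(HClO) = 0.1791 x 0.01730 = 0.003098 mol; V(LiOH) at equivalence = 0.003098/0.1642 = 0.01887 L.
At equivalence all the acid is converted to ClO-; total volume = 0.01730 + 0.01887 = 0.03617 L, so [ClO-] = 0.003098/0.03617 = 0.08566 M.
Kb = Kw/Ka = 1.0e-14 / 3.0 x 10^-8 = 3.33e-7.
[OH^-] = sqrt(Kb x [ClO-]) = sqrt(3.33e-7 x 0.08566) = 0.000169 M.
pOH = 3.77, so pH = 14.00 - 3.77 = 10.23.

10.23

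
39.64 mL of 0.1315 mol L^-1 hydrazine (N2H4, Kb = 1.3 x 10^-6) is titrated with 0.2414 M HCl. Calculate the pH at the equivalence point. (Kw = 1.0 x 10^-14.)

4.59

n(N2H4) = 0.1315 x 0.03964 = 0.005213 mol; V(HCl) at equivalence = 0.005213/0.2414 = 0.02159 L.
At equivalence the base is fully converted to N2H5+; total volume = 0.06123 L, so [N2H5+] = 0.005213/0.06123 = 0.08513 M.
Ka(N2H5+) = Kw/Kb = 1.0e-14 / 1.3 x 10^-6 = 7.69e-9.
[H^+] = sqrt(Ka x [N2H5+]) = sqrt(7.69e-9 x 0.08513) = 2.56e-5 M.
pH = -log(2.56e-5) = 4.59.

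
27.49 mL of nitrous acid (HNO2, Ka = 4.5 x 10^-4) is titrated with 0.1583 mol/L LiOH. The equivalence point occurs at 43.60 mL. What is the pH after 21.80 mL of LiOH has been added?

3.35

21.80 mL is exactly half the equivalence volume (43.60/2), i.e. the half-equivalence point.
There, n(HA) = n(A^-), so pH = pKa = -log(4.5 x 10^-4) = 3.35.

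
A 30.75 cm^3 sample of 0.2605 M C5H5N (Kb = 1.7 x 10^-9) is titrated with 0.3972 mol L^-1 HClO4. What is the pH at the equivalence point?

3.02

n(C5H5N) = 0.2605 x 0.03075 = 0.008010 mol; V(HClO4) at equivalence = 0.008010/0.3972 = 0.02017 L.
At equivalence the base is fully converted to C5H5NH+; total volume = 0.05092 L, so [C5H5NH+] = 0.008010/0.05092 = 0.1573 M.
Ka(C5H5NH+) = Kw/Kb = 1.0e-14 / 1.7 x 10^-9 = 5.88e-6.
[H^+] = sqrt(Ka x [C5H5NH+]) = sqrt(5.88e-6 x 0.1573) = 0.000962 M.
pH = -log(0.000962) = 3.02.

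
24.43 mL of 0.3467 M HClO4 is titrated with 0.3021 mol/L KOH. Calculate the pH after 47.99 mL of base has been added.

n(acid) = 0.3467 x 0.02443 = 0.008470 mol; n(KOH) added = 0.3021 x 0.04799 = 0.01450 mol.
Base is in excess by 0.01450 - 0.008470 = 0.006028 mol in a total volume of 0.07242 L.
[OH^-] = 0.006028/0.07242 = 0.08324 M, so pOH = 1.08 and pH = 14.00 - 1.08 = 12.92.

12.92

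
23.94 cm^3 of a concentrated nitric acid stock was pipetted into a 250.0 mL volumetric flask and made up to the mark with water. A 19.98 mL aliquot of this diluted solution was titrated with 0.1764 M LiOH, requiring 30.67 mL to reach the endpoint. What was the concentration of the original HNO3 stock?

2.83 M

n(LiOH) = 0.1764 x 0.03067 = 0.005410 mol.
n(HNO3) in the aliquot = 0.005410 mol.
[diluted HNO3] = 0.005410 / 0.01998 = 0.2708 M.
Dilution factor = 250.0/23.94 = 10.44, so [stock] = 0.2708 x 10.44 = 2.83 M.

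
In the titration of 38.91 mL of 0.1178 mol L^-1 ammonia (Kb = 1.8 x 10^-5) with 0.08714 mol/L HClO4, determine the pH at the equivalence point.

n(NH3) = 0.1178 x 0.03891 = 0.004584 mol; V(HClO4) at equivalence = 0.004584/0.08714 = 0.05260 L.
At equivalence the base is fully converted to NH4+; total volume = 0.09151 L, so [NH4+] = 0.004584/0.09151 = 0.05009 M.
Ka(NH4+) = Kw/Kb = 1.0e-14 / 1.8 x 10^-5 = 5.56e-10.
[H^+] = sqrt(Ka x [NH4+]) = sqrt(5.56e-10 x 0.05009) = 5.28e-6 M.
pH = -log(5.28e-6) = 5.28.

5.28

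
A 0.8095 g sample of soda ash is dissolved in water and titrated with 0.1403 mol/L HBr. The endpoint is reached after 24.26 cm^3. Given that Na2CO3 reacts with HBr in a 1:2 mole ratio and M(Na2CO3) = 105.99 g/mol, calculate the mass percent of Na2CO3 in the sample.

n(HBr) = 0.1403 x 0.02426 = 0.003404 mol.
n(Na2CO3) = 0.003404 / 2 = 0.001702 mol.
mass of Na2CO3 = 0.001702 x 105.99 = 0.1804 g.
% purity = 0.1804 / 0.8095 x 100 = 22.3%.

22.3%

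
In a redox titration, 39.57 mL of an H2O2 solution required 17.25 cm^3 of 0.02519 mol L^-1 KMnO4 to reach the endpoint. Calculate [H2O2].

0.0275 M

n(KMnO4) = 0.02519 x 0.01725 = 0.0004345 mol.
From the balanced equation, 2 mol KMnO4 reacts with 5 mol H2O2, so n(H2O2) = 0.0004345 x 5/2 = 0.001086 mol.
[H2O2] = 0.001086 / 0.03957 L = 0.0275 M.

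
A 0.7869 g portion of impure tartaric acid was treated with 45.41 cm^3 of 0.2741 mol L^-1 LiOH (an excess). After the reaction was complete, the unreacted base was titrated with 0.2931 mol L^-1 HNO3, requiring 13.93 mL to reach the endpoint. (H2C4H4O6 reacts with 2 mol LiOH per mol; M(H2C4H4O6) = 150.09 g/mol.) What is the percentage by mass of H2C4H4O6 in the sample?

79.8%

Total n(LiOH) added = 0.2741 x 0.04541 = 0.01245 mol.
n(HNO3) used = 0.2931 x 0.01393 = 0.004083 mol, which equals the excess n(LiOH).
So n(LiOH) consumed by the sample = 0.01245 - 0.004083 = 0.008364 mol.
n(H2C4H4O6) = 0.008364 / 2 = 0.004182 mol.
mass H2C4H4O6 = 0.004182 x 150.09 = 0.6277 g, so %H2C4H4O6 = 0.6277/0.7869 x 100 = 79.8%.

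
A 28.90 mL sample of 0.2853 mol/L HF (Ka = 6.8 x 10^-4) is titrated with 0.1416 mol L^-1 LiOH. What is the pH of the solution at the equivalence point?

n(HF) = 0.2853 x 0.02890 = 0.008245 mol; V(LiOH) at equivalence = 0.008245/0.1416 = 0.05823 L.
At equivalence all the acid is converted to F-; total volume = 0.02890 + 0.05823 = 0.08713 L, so [F-] = 0.008245/0.08713 = 0.09463 M.
Kb = Kw/Ka = 1.0e-14 / 6.8 x 10^-4 = 1.47e-11.
[OH^-] = sqrt(Kb x [F-]) = sqrt(1.47e-11 x 0.09463) = 1.18e-6 M.
pOH = 5.93, so pH = 14.00 - 5.93 = 8.07.

8.07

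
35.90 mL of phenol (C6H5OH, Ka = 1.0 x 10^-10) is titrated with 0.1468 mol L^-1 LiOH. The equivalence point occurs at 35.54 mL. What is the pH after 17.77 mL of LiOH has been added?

10.00

17.77 mL is exactly half the equivalence volume (35.54/2), i.e. the half-equivalence point.
There, n(HA) = n(A^-), so pH = pKa = -log(1.0 x 10^-10) = 10.00.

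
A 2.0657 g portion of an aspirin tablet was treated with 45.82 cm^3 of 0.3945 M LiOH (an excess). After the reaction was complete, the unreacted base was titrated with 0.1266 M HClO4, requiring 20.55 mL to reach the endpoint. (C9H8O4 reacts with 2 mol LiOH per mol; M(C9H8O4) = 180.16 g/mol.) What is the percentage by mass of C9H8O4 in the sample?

Total n(LiOH) added = 0.3945 x 0.04582 = 0.01808 mol.
n(HClO4) used = 0.1266 x 0.02055 = 0.002602 mol, which equals the excess n(LiOH).
So n(LiOH) consumed by the sample = 0.01808 - 0.002602 = 0.01547 mol.
n(C9H8O4) = 0.01547 / 2 = 0.007737 mol.
mass C9H8O4 = 0.007737 x 180.16 = 1.394 g, so %C9H8O4 = 1.394/2.0657 x 100 = 67.5%.

67.5%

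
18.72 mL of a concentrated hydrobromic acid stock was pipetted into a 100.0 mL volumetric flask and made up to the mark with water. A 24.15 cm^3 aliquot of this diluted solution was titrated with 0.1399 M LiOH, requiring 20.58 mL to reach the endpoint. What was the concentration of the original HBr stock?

0.637 M

n(LiOH) = 0.1399 x 0.02058 = 0.002879 mol.
n(HBr) in the aliquot = 0.002879 mol.
[diluted HBr] = 0.002879 / 0.02415 = 0.1192 M.
Dilution factor = 100.0/18.72 = 5.342, so [stock] = 0.1192 x 5.342 = 0.637 M.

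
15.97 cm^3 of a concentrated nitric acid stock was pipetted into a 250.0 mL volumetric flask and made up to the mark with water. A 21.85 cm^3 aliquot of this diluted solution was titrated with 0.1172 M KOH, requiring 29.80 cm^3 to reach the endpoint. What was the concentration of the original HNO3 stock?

n(KOH) = 0.1172 x 0.02980 = 0.003493 mol.
n(HNO3) in the aliquot = 0.003493 mol.
[diluted HNO3] = 0.003493 / 0.02185 = 0.1598 M.
Dilution factor = 250.0/15.97 = 15.65, so [stock] = 0.1598 x 15.65 = 2.50 M.

2.50 M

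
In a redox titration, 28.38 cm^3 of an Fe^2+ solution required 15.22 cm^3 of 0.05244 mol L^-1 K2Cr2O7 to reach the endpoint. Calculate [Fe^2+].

0.169 M

n(K2Cr2O7) = 0.05244 x 0.01522 = 0.0007981 mol.
From the balanced equation, 1 mol K2Cr2O7 reacts with 6 mol Fe^2+, so n(Fe^2+) = 0.0007981 x 6/1 = 0.004789 mol.
[Fe^2+] = 0.004789 / 0.02838 L = 0.169 M.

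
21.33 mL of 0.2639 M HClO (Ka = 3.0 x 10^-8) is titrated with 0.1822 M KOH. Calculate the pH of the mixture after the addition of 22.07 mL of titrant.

Initial n(HClO) = 0.2639 x 0.02133 = 0.005629 mol.
n(KOH) added = 0.1822 x 0.02207 = 0.004021 mol, converting that many moles of HClO to ClO-.
Remaining n(HClO) = 0.001608 mol; n(ClO-) = 0.004021 mol.
By Henderson-Hasselbalch, pH = pKa + log([A^-]/[HA]) = 7.52 + log(0.004021/0.001608) = 7.52 + (+0.40) = 7.92.

7.92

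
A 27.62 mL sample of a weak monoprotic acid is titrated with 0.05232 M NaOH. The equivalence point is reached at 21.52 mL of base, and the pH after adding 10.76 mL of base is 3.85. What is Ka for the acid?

1.4 x 10^-4

10.76 mL is half of the equivalence volume, so this is the half-equivalence point where [HA] = [A^-].
At half-equivalence pH = pKa, so pKa = 3.85.
Ka = 10^(-3.85) = 1.4 x 10^-4.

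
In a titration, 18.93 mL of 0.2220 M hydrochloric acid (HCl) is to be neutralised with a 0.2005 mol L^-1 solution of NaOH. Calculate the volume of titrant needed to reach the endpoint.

21.0 mL

n(HCl) = 0.2220 mol/L x 0.01893 L = 0.004202 mol.
At equivalence n(NaOH) = n(HCl) = 0.004202 mol.
V(NaOH) = 0.004202 / 0.2005 = 0.02096 L = 21.0 mL.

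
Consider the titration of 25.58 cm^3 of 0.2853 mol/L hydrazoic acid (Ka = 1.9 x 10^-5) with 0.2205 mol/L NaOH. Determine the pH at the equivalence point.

n(HN3) = 0.2853 x 0.02558 = 0.007298 mol; V(NaOH) at equivalence = 0.007298/0.2205 = 0.03310 L.
At equivalence all the acid is converted to N3-; total volume = 0.02558 + 0.03310 = 0.05868 L, so [N3-] = 0.007298/0.05868 = 0.1244 M.
Kb = Kw/Ka = 1.0e-14 / 1.9 x 10^-5 = 5.26e-10.
[OH^-] = sqrt(Kb x [N3-]) = sqrt(5.26e-10 x 0.1244) = 8.09e-6 M.
pOH = 5.09, so pH = 14.00 - 5.09 = 8.91.

8.91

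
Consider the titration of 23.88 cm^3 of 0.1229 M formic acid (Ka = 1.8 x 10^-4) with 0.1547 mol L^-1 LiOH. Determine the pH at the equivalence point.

8.29

n(HCOOH) = 0.1229 x 0.02388 = 0.002935 mol; V(LiOH) at equivalence = 0.002935/0.1547 = 0.01897 L.
At equivalence all the acid is converted to HCOO-; total volume = 0.02388 + 0.01897 = 0.04285 L, so [HCOO-] = 0.002935/0.04285 = 0.06849 M.
Kb = Kw/Ka = 1.0e-14 / 1.8 x 10^-4 = 5.56e-11.
[OH^-] = sqrt(Kb x [HCOO-]) = sqrt(5.56e-11 x 0.06849) = 1.95e-6 M.
pOH = 5.71, so pH = 14.00 - 5.71 = 8.29.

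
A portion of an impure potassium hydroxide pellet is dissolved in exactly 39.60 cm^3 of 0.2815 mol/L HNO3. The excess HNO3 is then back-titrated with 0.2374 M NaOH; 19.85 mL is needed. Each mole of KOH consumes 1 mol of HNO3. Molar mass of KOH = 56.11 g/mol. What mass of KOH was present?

Total n(HNO3) added = 0.2815 x 0.03960 = 0.01115 mol.
n(NaOH) used = 0.2374 x 0.01985 = 0.004712 mol, which equals the excess n(HNO3).
So n(HNO3) consumed by the sample = 0.01115 - 0.004712 = 0.006435 mol.
n(KOH) = 0.006435 / 1 = 0.006435 mol.
mass = 0.006435 mol x 56.11 g/mol = 0.361 g.

0.361 g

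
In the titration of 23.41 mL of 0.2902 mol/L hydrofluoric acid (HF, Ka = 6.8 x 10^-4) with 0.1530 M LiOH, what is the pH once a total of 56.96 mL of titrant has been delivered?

12.38

n(acid) = 0.2902 x 0.02341 = 0.006794 mol; n(LiOH) added = 0.1530 x 0.05696 = 0.008715 mol.
Base is in excess by 0.008715 - 0.006794 = 0.001921 mol in a total volume of 0.08037 L.
[OH^-] = 0.001921/0.08037 = 0.02391 M, so pOH = 1.62 and pH = 14.00 - 1.62 = 12.38.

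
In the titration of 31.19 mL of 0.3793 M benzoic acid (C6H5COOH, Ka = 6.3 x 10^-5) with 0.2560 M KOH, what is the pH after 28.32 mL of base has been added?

4.40

Initial n(C6H5COOH) = 0.3793 x 0.03119 = 0.01183 mol.
n(KOH) added = 0.2560 x 0.02832 = 0.007250 mol, converting that many moles of C6H5COOH to C6H5COO-.
Remaining n(C6H5COOH) = 0.004580 mol; n(C6H5COO-) = 0.007250 mol.
By Henderson-Hasselbalch, pH = pKa + log([A^-]/[HA]) = 4.20 + log(0.007250/0.004580) = 4.20 + (+0.20) = 4.40.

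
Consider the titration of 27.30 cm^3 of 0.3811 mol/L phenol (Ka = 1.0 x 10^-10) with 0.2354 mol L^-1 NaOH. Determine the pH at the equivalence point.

n(C6H5OH) = 0.3811 x 0.02730 = 0.01040 mol; V(NaOH) at equivalence = 0.01040/0.2354 = 0.04420 L.
At equivalence all the acid is converted to C6H5O-; total volume = 0.02730 + 0.04420 = 0.07150 L, so [C6H5O-] = 0.01040/0.07150 = 0.1455 M.
Kb = Kw/Ka = 1.0e-14 / 1.0 x 10^-10 = 0.000100.
[OH^-] = sqrt(Kb x [C6H5O-]) = sqrt(0.000100 x 0.1455) = 0.00381 M.
pOH = 2.42, so pH = 14.00 - 2.42 = 11.58.

11.58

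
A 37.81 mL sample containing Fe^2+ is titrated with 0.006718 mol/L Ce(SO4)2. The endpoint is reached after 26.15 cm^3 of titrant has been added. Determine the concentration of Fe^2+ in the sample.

n(Ce(SO4)2) = 0.006718 x 0.02615 = 0.0001757 mol.
From the balanced equation, 1 mol Ce(SO4)2 reacts with 1 mol Fe^2+, so n(Fe^2+) = 0.0001757 x 1/1 = 0.0001757 mol.
[Fe^2+] = 0.0001757 / 0.03781 L = 0.00465 M.

0.00465 M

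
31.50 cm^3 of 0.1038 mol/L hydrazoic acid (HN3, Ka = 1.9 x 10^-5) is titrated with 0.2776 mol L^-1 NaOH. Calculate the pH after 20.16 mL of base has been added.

n(acid) = 0.1038 x 0.03150 = 0.003270 mol; n(NaOH) added = 0.2776 x 0.02016 = 0.005596 mol.
Base is in excess by 0.005596 - 0.003270 = 0.002327 mol in a total volume of 0.05166 L.
[OH^-] = 0.002327/0.05166 = 0.04504 M, so pOH = 1.35 and pH = 14.00 - 1.35 = 12.65.

12.65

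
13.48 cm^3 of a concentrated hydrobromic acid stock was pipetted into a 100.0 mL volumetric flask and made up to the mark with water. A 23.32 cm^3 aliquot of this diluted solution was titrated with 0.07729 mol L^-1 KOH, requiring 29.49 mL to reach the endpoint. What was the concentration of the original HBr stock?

0.725 M

n(KOH) = 0.07729 x 0.02949 = 0.002279 mol.
n(HBr) in the aliquot = 0.002279 mol.
[diluted HBr] = 0.002279 / 0.02332 = 0.09774 M.
Dilution factor = 100.0/13.48 = 7.418, so [stock] = 0.09774 x 7.418 = 0.725 M.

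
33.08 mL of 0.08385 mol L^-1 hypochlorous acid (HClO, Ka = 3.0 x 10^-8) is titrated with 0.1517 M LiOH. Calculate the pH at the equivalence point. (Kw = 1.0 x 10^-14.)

10.13

n(HClO) = 0.08385 x 0.03308 = 0.002774 mol; V(LiOH) at equivalence = 0.002774/0.1517 = 0.01828 L.
At equivalence all the acid is converted to ClO-; total volume = 0.03308 + 0.01828 = 0.05136 L, so [ClO-] = 0.002774/0.05136 = 0.05400 M.
Kb = Kw/Ka = 1.0e-14 / 3.0 x 10^-8 = 3.33e-7.
[OH^-] = sqrt(Kb x [ClO-]) = sqrt(3.33e-7 x 0.05400) = 0.000134 M.
pOH = 3.87, so pH = 14.00 - 3.87 = 10.13.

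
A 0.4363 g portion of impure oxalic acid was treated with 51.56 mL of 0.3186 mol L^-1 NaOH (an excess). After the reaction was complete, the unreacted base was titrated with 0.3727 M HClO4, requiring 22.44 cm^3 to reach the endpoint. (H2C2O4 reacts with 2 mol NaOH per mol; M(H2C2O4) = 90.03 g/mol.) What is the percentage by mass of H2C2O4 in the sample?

Total n(NaOH) added = 0.3186 x 0.05156 = 0.01643 mol.
n(HClO4) used = 0.3727 x 0.02244 = 0.008363 mol, which equals the excess n(NaOH).
So n(NaOH) consumed by the sample = 0.01643 - 0.008363 = 0.008064 mol.
n(H2C2O4) = 0.008064 / 2 = 0.004032 mol.
mass H2C2O4 = 0.004032 x 90.03 = 0.3630 g, so %H2C2O4 = 0.3630/0.4363 x 100 = 83.2%.

83.2%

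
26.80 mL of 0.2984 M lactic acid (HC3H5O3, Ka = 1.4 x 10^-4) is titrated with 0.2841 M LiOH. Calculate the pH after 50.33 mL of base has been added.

12.91

n(acid) = 0.2984 x 0.02680 = 0.007997 mol; n(LiOH) added = 0.2841 x 0.05033 = 0.01430 mol.
Base is in excess by 0.01430 - 0.007997 = 0.006302 mol in a total volume of 0.07713 L.
[OH^-] = 0.006302/0.07713 = 0.08170 M, so pOH = 1.09 and pH = 14.00 - 1.09 = 12.91.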